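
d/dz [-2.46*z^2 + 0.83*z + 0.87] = 0.83 - 4.92*z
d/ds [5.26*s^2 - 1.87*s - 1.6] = 10.52*s - 1.87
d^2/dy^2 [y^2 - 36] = 2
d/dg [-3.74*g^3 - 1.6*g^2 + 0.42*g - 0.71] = -11.22*g^2 - 3.2*g + 0.42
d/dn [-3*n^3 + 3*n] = 3 - 9*n^2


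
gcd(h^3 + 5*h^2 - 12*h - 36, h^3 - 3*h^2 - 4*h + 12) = h^2 - h - 6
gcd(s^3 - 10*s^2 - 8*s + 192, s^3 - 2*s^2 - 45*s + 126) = s - 6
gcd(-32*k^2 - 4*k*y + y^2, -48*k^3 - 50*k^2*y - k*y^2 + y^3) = -8*k + y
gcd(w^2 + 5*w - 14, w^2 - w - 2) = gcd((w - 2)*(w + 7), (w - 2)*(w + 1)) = w - 2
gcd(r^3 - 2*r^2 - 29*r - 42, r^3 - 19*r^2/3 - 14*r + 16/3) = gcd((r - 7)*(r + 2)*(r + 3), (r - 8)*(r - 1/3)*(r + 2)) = r + 2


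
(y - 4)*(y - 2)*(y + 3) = y^3 - 3*y^2 - 10*y + 24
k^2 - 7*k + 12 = (k - 4)*(k - 3)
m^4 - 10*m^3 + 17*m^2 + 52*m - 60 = (m - 6)*(m - 5)*(m - 1)*(m + 2)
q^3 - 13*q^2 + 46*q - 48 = (q - 8)*(q - 3)*(q - 2)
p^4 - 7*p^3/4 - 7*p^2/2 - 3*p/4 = p*(p - 3)*(p + 1/4)*(p + 1)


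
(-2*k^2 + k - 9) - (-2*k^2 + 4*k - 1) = -3*k - 8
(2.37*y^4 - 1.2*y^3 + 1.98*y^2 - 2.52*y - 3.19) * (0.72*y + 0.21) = 1.7064*y^5 - 0.3663*y^4 + 1.1736*y^3 - 1.3986*y^2 - 2.826*y - 0.6699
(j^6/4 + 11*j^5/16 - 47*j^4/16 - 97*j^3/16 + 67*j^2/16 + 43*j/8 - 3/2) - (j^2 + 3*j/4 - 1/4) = j^6/4 + 11*j^5/16 - 47*j^4/16 - 97*j^3/16 + 51*j^2/16 + 37*j/8 - 5/4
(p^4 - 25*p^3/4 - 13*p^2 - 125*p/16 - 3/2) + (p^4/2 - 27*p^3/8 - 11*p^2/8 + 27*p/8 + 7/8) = 3*p^4/2 - 77*p^3/8 - 115*p^2/8 - 71*p/16 - 5/8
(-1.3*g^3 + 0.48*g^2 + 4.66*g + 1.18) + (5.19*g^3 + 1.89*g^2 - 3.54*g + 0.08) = 3.89*g^3 + 2.37*g^2 + 1.12*g + 1.26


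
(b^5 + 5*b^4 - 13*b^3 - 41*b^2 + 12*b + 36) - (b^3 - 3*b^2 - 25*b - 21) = b^5 + 5*b^4 - 14*b^3 - 38*b^2 + 37*b + 57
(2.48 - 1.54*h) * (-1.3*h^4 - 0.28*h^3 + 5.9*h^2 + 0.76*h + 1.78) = 2.002*h^5 - 2.7928*h^4 - 9.7804*h^3 + 13.4616*h^2 - 0.8564*h + 4.4144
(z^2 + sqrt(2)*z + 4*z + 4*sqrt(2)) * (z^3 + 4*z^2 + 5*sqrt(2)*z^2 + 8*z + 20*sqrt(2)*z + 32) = z^5 + 8*z^4 + 6*sqrt(2)*z^4 + 34*z^3 + 48*sqrt(2)*z^3 + 144*z^2 + 104*sqrt(2)*z^2 + 64*sqrt(2)*z + 288*z + 128*sqrt(2)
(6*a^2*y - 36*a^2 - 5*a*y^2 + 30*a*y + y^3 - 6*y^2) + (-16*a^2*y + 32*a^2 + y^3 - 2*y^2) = -10*a^2*y - 4*a^2 - 5*a*y^2 + 30*a*y + 2*y^3 - 8*y^2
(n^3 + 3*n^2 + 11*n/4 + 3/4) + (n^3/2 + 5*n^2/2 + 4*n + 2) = 3*n^3/2 + 11*n^2/2 + 27*n/4 + 11/4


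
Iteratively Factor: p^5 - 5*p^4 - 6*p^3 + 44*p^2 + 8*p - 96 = (p - 4)*(p^4 - p^3 - 10*p^2 + 4*p + 24) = (p - 4)*(p - 2)*(p^3 + p^2 - 8*p - 12) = (p - 4)*(p - 2)*(p + 2)*(p^2 - p - 6) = (p - 4)*(p - 3)*(p - 2)*(p + 2)*(p + 2)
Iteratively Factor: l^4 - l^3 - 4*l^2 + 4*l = (l + 2)*(l^3 - 3*l^2 + 2*l) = (l - 2)*(l + 2)*(l^2 - l) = (l - 2)*(l - 1)*(l + 2)*(l)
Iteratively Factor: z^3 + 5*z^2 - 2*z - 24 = (z - 2)*(z^2 + 7*z + 12) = (z - 2)*(z + 4)*(z + 3)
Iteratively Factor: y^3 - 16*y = (y)*(y^2 - 16) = y*(y - 4)*(y + 4)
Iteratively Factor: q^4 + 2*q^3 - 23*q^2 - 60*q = (q)*(q^3 + 2*q^2 - 23*q - 60) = q*(q + 4)*(q^2 - 2*q - 15) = q*(q + 3)*(q + 4)*(q - 5)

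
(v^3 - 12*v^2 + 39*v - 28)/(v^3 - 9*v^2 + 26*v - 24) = (v^2 - 8*v + 7)/(v^2 - 5*v + 6)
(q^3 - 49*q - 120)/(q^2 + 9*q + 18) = (q^2 - 3*q - 40)/(q + 6)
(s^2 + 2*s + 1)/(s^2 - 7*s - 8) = (s + 1)/(s - 8)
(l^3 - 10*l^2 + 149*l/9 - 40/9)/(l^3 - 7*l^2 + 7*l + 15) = (9*l^3 - 90*l^2 + 149*l - 40)/(9*(l^3 - 7*l^2 + 7*l + 15))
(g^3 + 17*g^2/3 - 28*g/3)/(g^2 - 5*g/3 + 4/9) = 3*g*(g + 7)/(3*g - 1)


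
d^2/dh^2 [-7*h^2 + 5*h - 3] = -14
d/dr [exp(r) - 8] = exp(r)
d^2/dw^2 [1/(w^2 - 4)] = 2*(3*w^2 + 4)/(w^2 - 4)^3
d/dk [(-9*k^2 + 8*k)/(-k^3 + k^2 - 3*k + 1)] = (-k*(9*k - 8)*(3*k^2 - 2*k + 3) + 2*(9*k - 4)*(k^3 - k^2 + 3*k - 1))/(k^3 - k^2 + 3*k - 1)^2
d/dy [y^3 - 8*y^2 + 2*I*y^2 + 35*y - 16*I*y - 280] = 3*y^2 + 4*y*(-4 + I) + 35 - 16*I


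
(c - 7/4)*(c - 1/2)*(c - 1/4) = c^3 - 5*c^2/2 + 23*c/16 - 7/32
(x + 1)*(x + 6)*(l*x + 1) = l*x^3 + 7*l*x^2 + 6*l*x + x^2 + 7*x + 6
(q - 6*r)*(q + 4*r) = q^2 - 2*q*r - 24*r^2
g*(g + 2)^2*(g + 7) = g^4 + 11*g^3 + 32*g^2 + 28*g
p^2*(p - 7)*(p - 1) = p^4 - 8*p^3 + 7*p^2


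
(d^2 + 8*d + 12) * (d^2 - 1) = d^4 + 8*d^3 + 11*d^2 - 8*d - 12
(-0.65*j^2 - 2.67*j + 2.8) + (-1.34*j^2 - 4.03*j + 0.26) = -1.99*j^2 - 6.7*j + 3.06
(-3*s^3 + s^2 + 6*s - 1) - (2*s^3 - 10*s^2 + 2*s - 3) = -5*s^3 + 11*s^2 + 4*s + 2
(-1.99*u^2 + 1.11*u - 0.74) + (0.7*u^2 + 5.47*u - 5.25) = -1.29*u^2 + 6.58*u - 5.99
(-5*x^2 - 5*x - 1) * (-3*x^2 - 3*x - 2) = 15*x^4 + 30*x^3 + 28*x^2 + 13*x + 2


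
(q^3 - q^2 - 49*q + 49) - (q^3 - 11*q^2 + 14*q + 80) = 10*q^2 - 63*q - 31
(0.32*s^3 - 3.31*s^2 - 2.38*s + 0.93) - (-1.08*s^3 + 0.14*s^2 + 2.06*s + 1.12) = 1.4*s^3 - 3.45*s^2 - 4.44*s - 0.19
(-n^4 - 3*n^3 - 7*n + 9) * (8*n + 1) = -8*n^5 - 25*n^4 - 3*n^3 - 56*n^2 + 65*n + 9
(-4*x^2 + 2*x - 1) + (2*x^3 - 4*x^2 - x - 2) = 2*x^3 - 8*x^2 + x - 3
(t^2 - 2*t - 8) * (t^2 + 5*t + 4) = t^4 + 3*t^3 - 14*t^2 - 48*t - 32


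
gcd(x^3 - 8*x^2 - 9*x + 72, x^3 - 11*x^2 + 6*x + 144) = x^2 - 5*x - 24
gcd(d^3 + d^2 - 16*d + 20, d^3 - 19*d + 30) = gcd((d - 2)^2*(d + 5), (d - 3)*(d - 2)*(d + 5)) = d^2 + 3*d - 10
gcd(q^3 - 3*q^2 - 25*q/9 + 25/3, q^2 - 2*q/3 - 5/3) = q - 5/3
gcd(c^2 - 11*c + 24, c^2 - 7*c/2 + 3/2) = c - 3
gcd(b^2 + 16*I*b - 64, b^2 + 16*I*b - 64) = b^2 + 16*I*b - 64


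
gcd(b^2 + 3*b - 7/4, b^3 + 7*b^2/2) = b + 7/2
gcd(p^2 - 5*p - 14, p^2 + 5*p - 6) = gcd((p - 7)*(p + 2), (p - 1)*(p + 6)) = 1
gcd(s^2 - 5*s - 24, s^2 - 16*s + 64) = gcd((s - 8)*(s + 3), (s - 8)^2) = s - 8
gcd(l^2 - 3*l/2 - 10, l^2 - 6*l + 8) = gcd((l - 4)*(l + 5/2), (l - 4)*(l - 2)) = l - 4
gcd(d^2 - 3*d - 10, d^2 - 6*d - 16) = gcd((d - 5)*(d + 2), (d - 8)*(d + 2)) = d + 2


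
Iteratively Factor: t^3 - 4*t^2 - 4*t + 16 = (t + 2)*(t^2 - 6*t + 8) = (t - 4)*(t + 2)*(t - 2)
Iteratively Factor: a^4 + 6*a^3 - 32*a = (a + 4)*(a^3 + 2*a^2 - 8*a) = (a - 2)*(a + 4)*(a^2 + 4*a) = a*(a - 2)*(a + 4)*(a + 4)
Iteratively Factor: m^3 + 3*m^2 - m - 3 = (m + 3)*(m^2 - 1) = (m - 1)*(m + 3)*(m + 1)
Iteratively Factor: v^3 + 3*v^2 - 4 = (v + 2)*(v^2 + v - 2) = (v + 2)^2*(v - 1)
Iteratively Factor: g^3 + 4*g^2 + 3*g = (g + 1)*(g^2 + 3*g) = (g + 1)*(g + 3)*(g)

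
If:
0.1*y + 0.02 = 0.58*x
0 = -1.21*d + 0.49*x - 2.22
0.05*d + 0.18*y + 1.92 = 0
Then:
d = -2.52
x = -1.68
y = -9.97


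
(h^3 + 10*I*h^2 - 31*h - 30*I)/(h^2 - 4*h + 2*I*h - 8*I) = (h^2 + 8*I*h - 15)/(h - 4)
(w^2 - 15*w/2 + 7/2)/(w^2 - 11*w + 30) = (2*w^2 - 15*w + 7)/(2*(w^2 - 11*w + 30))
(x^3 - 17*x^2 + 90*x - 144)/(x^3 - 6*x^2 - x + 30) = (x^2 - 14*x + 48)/(x^2 - 3*x - 10)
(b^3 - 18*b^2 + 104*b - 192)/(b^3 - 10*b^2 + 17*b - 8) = (b^2 - 10*b + 24)/(b^2 - 2*b + 1)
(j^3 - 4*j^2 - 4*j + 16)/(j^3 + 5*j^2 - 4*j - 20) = (j - 4)/(j + 5)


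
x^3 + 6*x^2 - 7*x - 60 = (x - 3)*(x + 4)*(x + 5)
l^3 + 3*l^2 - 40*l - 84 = (l - 6)*(l + 2)*(l + 7)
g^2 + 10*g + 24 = (g + 4)*(g + 6)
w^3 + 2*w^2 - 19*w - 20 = (w - 4)*(w + 1)*(w + 5)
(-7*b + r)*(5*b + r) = -35*b^2 - 2*b*r + r^2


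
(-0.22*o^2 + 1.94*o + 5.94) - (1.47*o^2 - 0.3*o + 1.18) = -1.69*o^2 + 2.24*o + 4.76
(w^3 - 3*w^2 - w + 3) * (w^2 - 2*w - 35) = w^5 - 5*w^4 - 30*w^3 + 110*w^2 + 29*w - 105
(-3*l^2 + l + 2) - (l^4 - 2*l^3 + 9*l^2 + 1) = -l^4 + 2*l^3 - 12*l^2 + l + 1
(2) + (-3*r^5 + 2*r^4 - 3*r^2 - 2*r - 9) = -3*r^5 + 2*r^4 - 3*r^2 - 2*r - 7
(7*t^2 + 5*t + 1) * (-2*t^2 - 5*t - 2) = -14*t^4 - 45*t^3 - 41*t^2 - 15*t - 2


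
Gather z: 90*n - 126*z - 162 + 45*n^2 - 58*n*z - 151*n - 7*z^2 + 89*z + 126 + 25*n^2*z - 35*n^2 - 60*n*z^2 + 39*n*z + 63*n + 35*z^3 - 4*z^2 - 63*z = 10*n^2 + 2*n + 35*z^3 + z^2*(-60*n - 11) + z*(25*n^2 - 19*n - 100) - 36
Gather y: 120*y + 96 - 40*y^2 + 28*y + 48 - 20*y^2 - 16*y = -60*y^2 + 132*y + 144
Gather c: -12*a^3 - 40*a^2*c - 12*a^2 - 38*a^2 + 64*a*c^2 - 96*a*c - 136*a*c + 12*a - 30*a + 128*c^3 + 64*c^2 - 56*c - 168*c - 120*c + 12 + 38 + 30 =-12*a^3 - 50*a^2 - 18*a + 128*c^3 + c^2*(64*a + 64) + c*(-40*a^2 - 232*a - 344) + 80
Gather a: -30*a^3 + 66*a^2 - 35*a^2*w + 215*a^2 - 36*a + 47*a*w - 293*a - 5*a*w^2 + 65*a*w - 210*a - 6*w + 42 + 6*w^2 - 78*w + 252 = -30*a^3 + a^2*(281 - 35*w) + a*(-5*w^2 + 112*w - 539) + 6*w^2 - 84*w + 294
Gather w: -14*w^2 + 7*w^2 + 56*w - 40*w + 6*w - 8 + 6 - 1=-7*w^2 + 22*w - 3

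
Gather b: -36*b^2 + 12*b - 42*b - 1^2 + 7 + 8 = -36*b^2 - 30*b + 14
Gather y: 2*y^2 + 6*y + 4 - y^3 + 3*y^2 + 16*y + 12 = -y^3 + 5*y^2 + 22*y + 16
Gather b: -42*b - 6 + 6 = -42*b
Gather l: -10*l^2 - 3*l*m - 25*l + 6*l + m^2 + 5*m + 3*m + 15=-10*l^2 + l*(-3*m - 19) + m^2 + 8*m + 15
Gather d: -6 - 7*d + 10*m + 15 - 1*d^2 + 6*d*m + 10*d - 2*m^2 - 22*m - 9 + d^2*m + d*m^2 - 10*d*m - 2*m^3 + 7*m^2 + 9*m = d^2*(m - 1) + d*(m^2 - 4*m + 3) - 2*m^3 + 5*m^2 - 3*m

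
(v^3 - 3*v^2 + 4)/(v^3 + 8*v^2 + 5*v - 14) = (v^3 - 3*v^2 + 4)/(v^3 + 8*v^2 + 5*v - 14)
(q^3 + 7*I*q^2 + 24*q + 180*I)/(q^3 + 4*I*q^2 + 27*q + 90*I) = (q + 6*I)/(q + 3*I)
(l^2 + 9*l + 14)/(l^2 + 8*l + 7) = (l + 2)/(l + 1)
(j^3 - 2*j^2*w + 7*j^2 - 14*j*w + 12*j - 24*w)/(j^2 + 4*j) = j - 2*w + 3 - 6*w/j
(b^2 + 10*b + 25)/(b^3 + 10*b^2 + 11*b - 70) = (b + 5)/(b^2 + 5*b - 14)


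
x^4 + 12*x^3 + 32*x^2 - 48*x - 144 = (x - 2)*(x + 2)*(x + 6)^2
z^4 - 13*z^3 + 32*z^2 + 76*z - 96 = (z - 8)*(z - 6)*(z - 1)*(z + 2)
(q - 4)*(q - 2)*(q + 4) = q^3 - 2*q^2 - 16*q + 32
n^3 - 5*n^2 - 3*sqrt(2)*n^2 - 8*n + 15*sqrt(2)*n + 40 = (n - 5)*(n - 4*sqrt(2))*(n + sqrt(2))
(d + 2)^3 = d^3 + 6*d^2 + 12*d + 8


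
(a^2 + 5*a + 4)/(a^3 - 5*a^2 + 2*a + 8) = (a + 4)/(a^2 - 6*a + 8)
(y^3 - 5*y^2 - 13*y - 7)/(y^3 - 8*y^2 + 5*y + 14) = (y + 1)/(y - 2)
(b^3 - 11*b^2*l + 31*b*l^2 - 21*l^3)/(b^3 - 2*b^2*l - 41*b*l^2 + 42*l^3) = (b - 3*l)/(b + 6*l)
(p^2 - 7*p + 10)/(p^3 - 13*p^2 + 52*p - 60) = 1/(p - 6)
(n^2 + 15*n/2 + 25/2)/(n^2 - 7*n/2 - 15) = (n + 5)/(n - 6)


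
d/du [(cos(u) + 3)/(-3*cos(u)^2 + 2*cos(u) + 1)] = (-3*cos(u)^2 - 18*cos(u) + 5)*sin(u)/((cos(u) - 1)^2*(3*cos(u) + 1)^2)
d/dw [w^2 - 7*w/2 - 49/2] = 2*w - 7/2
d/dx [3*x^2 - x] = 6*x - 1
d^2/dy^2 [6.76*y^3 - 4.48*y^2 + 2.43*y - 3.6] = 40.56*y - 8.96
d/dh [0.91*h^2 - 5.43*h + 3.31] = 1.82*h - 5.43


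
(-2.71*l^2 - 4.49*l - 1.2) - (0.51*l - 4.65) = -2.71*l^2 - 5.0*l + 3.45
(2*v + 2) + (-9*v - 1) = 1 - 7*v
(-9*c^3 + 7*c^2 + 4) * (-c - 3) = 9*c^4 + 20*c^3 - 21*c^2 - 4*c - 12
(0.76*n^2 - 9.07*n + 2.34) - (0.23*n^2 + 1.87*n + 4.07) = 0.53*n^2 - 10.94*n - 1.73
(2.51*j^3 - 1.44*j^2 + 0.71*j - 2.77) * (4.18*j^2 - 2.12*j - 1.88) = 10.4918*j^5 - 11.3404*j^4 + 1.3018*j^3 - 10.3766*j^2 + 4.5376*j + 5.2076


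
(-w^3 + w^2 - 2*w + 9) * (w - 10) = -w^4 + 11*w^3 - 12*w^2 + 29*w - 90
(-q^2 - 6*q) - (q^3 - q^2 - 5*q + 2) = -q^3 - q - 2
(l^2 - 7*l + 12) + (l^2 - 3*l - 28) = 2*l^2 - 10*l - 16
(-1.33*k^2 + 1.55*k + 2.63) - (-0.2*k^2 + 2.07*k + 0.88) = -1.13*k^2 - 0.52*k + 1.75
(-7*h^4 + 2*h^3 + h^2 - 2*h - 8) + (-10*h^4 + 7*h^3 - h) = -17*h^4 + 9*h^3 + h^2 - 3*h - 8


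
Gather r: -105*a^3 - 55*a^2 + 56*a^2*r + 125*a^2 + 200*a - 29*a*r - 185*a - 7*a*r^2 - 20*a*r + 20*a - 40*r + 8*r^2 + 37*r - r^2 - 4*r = -105*a^3 + 70*a^2 + 35*a + r^2*(7 - 7*a) + r*(56*a^2 - 49*a - 7)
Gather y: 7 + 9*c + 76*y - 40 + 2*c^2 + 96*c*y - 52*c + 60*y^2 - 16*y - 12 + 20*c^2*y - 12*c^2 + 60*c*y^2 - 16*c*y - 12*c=-10*c^2 - 55*c + y^2*(60*c + 60) + y*(20*c^2 + 80*c + 60) - 45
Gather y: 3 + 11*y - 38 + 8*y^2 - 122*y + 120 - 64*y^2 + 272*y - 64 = -56*y^2 + 161*y + 21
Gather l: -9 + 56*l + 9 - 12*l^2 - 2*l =-12*l^2 + 54*l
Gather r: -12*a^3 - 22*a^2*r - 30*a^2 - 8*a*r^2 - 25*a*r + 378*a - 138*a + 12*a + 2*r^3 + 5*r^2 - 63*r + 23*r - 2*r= -12*a^3 - 30*a^2 + 252*a + 2*r^3 + r^2*(5 - 8*a) + r*(-22*a^2 - 25*a - 42)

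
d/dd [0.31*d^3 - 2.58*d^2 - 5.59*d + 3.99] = 0.93*d^2 - 5.16*d - 5.59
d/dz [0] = 0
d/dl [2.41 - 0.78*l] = -0.780000000000000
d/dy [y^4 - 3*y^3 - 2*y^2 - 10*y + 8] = 4*y^3 - 9*y^2 - 4*y - 10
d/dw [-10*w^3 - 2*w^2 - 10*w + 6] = -30*w^2 - 4*w - 10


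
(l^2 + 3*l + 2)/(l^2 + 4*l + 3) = (l + 2)/(l + 3)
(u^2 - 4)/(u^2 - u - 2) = (u + 2)/(u + 1)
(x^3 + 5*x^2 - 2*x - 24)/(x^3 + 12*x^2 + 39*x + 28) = (x^2 + x - 6)/(x^2 + 8*x + 7)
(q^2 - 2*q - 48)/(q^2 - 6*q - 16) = (q + 6)/(q + 2)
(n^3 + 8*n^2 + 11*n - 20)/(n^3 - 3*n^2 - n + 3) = (n^2 + 9*n + 20)/(n^2 - 2*n - 3)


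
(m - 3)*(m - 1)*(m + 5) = m^3 + m^2 - 17*m + 15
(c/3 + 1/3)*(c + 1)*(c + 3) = c^3/3 + 5*c^2/3 + 7*c/3 + 1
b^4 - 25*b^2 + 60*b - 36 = (b - 3)*(b - 2)*(b - 1)*(b + 6)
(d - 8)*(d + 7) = d^2 - d - 56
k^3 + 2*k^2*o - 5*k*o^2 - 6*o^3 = (k - 2*o)*(k + o)*(k + 3*o)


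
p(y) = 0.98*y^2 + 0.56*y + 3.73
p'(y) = 1.96*y + 0.56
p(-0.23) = 3.65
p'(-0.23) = 0.11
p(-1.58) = 5.29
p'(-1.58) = -2.54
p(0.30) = 3.99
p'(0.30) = 1.15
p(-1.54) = 5.19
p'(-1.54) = -2.46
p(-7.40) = 53.25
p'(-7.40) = -13.94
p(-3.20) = 11.97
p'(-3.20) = -5.71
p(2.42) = 10.82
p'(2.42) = 5.30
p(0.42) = 4.14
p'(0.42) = 1.38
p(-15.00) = 215.83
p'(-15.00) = -28.84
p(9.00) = 88.15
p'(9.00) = 18.20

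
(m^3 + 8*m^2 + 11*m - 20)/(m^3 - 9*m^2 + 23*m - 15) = (m^2 + 9*m + 20)/(m^2 - 8*m + 15)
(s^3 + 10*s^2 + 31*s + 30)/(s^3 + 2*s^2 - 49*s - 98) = (s^2 + 8*s + 15)/(s^2 - 49)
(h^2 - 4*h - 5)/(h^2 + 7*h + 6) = (h - 5)/(h + 6)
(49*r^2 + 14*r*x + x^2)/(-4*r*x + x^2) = (49*r^2 + 14*r*x + x^2)/(x*(-4*r + x))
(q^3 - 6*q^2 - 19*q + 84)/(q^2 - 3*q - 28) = q - 3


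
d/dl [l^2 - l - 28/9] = 2*l - 1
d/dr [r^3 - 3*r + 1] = 3*r^2 - 3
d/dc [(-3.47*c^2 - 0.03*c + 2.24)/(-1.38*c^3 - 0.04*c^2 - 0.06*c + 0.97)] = (-4.7886*c^4 - 0.0828*c^3 + 9.4806*c^2 - 6.5526*c + 0.1053)/(1.9044*c^6 + 0.1104*c^5 + 0.1672*c^4 - 2.6724*c^3 - 0.074*c^2 - 0.1164*c + 0.9409)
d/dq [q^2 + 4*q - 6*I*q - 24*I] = 2*q + 4 - 6*I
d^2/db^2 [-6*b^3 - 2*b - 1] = -36*b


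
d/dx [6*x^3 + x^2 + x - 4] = 18*x^2 + 2*x + 1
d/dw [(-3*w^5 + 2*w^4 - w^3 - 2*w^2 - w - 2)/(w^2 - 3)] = (-9*w^6 + 4*w^5 + 44*w^4 - 24*w^3 + 10*w^2 + 16*w + 3)/(w^4 - 6*w^2 + 9)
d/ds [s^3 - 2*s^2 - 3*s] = 3*s^2 - 4*s - 3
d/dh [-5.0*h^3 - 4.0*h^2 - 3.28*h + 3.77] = -15.0*h^2 - 8.0*h - 3.28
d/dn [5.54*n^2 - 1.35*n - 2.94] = 11.08*n - 1.35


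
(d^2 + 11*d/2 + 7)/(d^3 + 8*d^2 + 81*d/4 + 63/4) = 2*(d + 2)/(2*d^2 + 9*d + 9)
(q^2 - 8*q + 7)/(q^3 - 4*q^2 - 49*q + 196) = (q - 1)/(q^2 + 3*q - 28)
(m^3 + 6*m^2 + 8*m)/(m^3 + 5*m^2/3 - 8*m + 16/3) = 3*m*(m + 2)/(3*m^2 - 7*m + 4)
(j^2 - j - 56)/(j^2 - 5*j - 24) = (j + 7)/(j + 3)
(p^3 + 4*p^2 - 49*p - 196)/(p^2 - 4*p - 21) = (p^2 + 11*p + 28)/(p + 3)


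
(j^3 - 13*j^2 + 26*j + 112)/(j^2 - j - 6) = (j^2 - 15*j + 56)/(j - 3)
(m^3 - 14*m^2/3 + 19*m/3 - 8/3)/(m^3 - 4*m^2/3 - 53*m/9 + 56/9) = 3*(m - 1)/(3*m + 7)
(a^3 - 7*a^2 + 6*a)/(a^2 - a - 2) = a*(-a^2 + 7*a - 6)/(-a^2 + a + 2)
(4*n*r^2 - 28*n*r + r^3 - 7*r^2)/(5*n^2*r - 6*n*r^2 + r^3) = (4*n*r - 28*n + r^2 - 7*r)/(5*n^2 - 6*n*r + r^2)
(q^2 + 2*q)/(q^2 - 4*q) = (q + 2)/(q - 4)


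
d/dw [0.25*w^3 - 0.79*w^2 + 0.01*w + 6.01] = 0.75*w^2 - 1.58*w + 0.01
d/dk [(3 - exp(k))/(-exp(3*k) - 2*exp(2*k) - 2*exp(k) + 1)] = (-2*exp(3*k) + 7*exp(2*k) + 12*exp(k) + 5)*exp(k)/(exp(6*k) + 4*exp(5*k) + 8*exp(4*k) + 6*exp(3*k) - 4*exp(k) + 1)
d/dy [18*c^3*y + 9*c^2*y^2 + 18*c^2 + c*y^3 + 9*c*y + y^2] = 18*c^3 + 18*c^2*y + 3*c*y^2 + 9*c + 2*y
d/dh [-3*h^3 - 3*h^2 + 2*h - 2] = -9*h^2 - 6*h + 2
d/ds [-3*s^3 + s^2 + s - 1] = -9*s^2 + 2*s + 1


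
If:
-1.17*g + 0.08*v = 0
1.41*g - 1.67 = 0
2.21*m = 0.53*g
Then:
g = 1.18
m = 0.28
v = 17.32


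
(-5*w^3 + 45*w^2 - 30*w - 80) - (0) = -5*w^3 + 45*w^2 - 30*w - 80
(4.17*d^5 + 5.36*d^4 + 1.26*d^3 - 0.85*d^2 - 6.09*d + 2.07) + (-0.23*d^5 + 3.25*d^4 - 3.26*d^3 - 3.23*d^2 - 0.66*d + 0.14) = 3.94*d^5 + 8.61*d^4 - 2.0*d^3 - 4.08*d^2 - 6.75*d + 2.21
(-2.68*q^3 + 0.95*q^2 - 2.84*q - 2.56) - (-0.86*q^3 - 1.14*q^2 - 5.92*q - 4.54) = -1.82*q^3 + 2.09*q^2 + 3.08*q + 1.98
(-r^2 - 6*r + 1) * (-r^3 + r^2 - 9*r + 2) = r^5 + 5*r^4 + 2*r^3 + 53*r^2 - 21*r + 2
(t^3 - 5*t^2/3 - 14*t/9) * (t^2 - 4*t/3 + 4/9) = t^5 - 3*t^4 + 10*t^3/9 + 4*t^2/3 - 56*t/81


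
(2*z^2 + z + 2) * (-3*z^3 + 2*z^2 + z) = -6*z^5 + z^4 - 2*z^3 + 5*z^2 + 2*z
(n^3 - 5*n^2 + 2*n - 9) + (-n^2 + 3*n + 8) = n^3 - 6*n^2 + 5*n - 1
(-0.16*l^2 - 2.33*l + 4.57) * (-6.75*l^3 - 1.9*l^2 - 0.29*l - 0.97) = 1.08*l^5 + 16.0315*l^4 - 26.3741*l^3 - 7.8521*l^2 + 0.9348*l - 4.4329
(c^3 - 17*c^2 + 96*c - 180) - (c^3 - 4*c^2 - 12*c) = -13*c^2 + 108*c - 180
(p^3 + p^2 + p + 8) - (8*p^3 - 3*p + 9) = -7*p^3 + p^2 + 4*p - 1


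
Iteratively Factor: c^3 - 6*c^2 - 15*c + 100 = (c - 5)*(c^2 - c - 20) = (c - 5)*(c + 4)*(c - 5)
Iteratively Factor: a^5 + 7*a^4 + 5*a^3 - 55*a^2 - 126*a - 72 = (a + 3)*(a^4 + 4*a^3 - 7*a^2 - 34*a - 24) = (a - 3)*(a + 3)*(a^3 + 7*a^2 + 14*a + 8) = (a - 3)*(a + 2)*(a + 3)*(a^2 + 5*a + 4) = (a - 3)*(a + 1)*(a + 2)*(a + 3)*(a + 4)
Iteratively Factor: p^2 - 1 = (p - 1)*(p + 1)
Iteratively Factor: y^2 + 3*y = (y)*(y + 3)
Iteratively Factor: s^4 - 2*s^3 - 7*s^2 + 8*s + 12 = (s - 2)*(s^3 - 7*s - 6) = (s - 2)*(s + 2)*(s^2 - 2*s - 3) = (s - 3)*(s - 2)*(s + 2)*(s + 1)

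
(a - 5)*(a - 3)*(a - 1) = a^3 - 9*a^2 + 23*a - 15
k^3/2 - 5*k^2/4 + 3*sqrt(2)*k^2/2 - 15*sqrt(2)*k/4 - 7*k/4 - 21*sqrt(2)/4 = (k/2 + 1/2)*(k - 7/2)*(k + 3*sqrt(2))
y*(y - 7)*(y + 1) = y^3 - 6*y^2 - 7*y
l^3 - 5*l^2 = l^2*(l - 5)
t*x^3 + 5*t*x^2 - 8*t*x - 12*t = (x - 2)*(x + 6)*(t*x + t)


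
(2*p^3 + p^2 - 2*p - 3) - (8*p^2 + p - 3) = 2*p^3 - 7*p^2 - 3*p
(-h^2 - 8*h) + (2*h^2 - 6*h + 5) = h^2 - 14*h + 5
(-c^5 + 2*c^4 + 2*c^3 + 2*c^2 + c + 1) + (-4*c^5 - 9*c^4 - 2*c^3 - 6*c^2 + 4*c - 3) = -5*c^5 - 7*c^4 - 4*c^2 + 5*c - 2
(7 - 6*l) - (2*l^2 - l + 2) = -2*l^2 - 5*l + 5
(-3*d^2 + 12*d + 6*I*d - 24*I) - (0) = -3*d^2 + 12*d + 6*I*d - 24*I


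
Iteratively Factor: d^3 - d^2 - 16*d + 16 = (d - 1)*(d^2 - 16) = (d - 1)*(d + 4)*(d - 4)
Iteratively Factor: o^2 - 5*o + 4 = (o - 1)*(o - 4)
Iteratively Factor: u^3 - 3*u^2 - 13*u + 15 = (u + 3)*(u^2 - 6*u + 5) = (u - 1)*(u + 3)*(u - 5)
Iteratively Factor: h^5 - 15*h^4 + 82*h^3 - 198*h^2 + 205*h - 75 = (h - 1)*(h^4 - 14*h^3 + 68*h^2 - 130*h + 75) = (h - 5)*(h - 1)*(h^3 - 9*h^2 + 23*h - 15) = (h - 5)*(h - 3)*(h - 1)*(h^2 - 6*h + 5) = (h - 5)*(h - 3)*(h - 1)^2*(h - 5)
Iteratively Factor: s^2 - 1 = (s - 1)*(s + 1)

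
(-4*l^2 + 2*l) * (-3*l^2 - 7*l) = 12*l^4 + 22*l^3 - 14*l^2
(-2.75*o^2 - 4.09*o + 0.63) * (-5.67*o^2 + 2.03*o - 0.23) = 15.5925*o^4 + 17.6078*o^3 - 11.2423*o^2 + 2.2196*o - 0.1449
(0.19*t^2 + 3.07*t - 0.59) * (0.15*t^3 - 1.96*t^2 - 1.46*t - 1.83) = 0.0285*t^5 + 0.0881*t^4 - 6.3831*t^3 - 3.6735*t^2 - 4.7567*t + 1.0797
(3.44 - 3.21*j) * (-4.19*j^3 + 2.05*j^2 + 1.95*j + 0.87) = 13.4499*j^4 - 20.9941*j^3 + 0.7925*j^2 + 3.9153*j + 2.9928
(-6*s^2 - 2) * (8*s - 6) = -48*s^3 + 36*s^2 - 16*s + 12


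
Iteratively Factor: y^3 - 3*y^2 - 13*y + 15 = (y - 1)*(y^2 - 2*y - 15) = (y - 5)*(y - 1)*(y + 3)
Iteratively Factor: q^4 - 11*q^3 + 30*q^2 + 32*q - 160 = (q - 4)*(q^3 - 7*q^2 + 2*q + 40) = (q - 4)*(q + 2)*(q^2 - 9*q + 20) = (q - 4)^2*(q + 2)*(q - 5)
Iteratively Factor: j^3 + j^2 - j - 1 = (j + 1)*(j^2 - 1) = (j + 1)^2*(j - 1)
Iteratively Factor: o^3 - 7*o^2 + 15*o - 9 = (o - 3)*(o^2 - 4*o + 3) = (o - 3)*(o - 1)*(o - 3)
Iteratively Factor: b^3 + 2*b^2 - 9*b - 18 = (b - 3)*(b^2 + 5*b + 6) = (b - 3)*(b + 3)*(b + 2)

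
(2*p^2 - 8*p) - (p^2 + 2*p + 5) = p^2 - 10*p - 5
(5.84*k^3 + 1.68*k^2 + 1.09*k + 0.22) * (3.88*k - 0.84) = 22.6592*k^4 + 1.6128*k^3 + 2.818*k^2 - 0.0620000000000001*k - 0.1848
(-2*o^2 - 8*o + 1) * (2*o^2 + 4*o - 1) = -4*o^4 - 24*o^3 - 28*o^2 + 12*o - 1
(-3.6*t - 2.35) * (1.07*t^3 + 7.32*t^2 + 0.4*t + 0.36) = -3.852*t^4 - 28.8665*t^3 - 18.642*t^2 - 2.236*t - 0.846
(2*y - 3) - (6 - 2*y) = 4*y - 9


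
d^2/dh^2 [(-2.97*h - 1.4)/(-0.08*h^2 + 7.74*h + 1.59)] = ((45.7516 - 1.4256*h)*(-0.08*h^2 + 7.74*h + 1.59) - (0.16*h - 7.74)*(0.32*h - 15.48)*(2.97*h + 1.4))/(-0.08*h^2 + 7.74*h + 1.59)^3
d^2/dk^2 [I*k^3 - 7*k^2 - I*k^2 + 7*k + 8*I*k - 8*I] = 6*I*k - 14 - 2*I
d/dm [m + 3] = 1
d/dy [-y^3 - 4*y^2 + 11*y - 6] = -3*y^2 - 8*y + 11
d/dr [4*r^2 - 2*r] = 8*r - 2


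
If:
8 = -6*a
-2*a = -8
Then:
No Solution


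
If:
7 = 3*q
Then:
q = 7/3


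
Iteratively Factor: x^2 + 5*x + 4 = (x + 1)*(x + 4)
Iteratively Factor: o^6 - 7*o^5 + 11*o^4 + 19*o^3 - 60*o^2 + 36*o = (o + 2)*(o^5 - 9*o^4 + 29*o^3 - 39*o^2 + 18*o) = (o - 3)*(o + 2)*(o^4 - 6*o^3 + 11*o^2 - 6*o) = o*(o - 3)*(o + 2)*(o^3 - 6*o^2 + 11*o - 6) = o*(o - 3)*(o - 1)*(o + 2)*(o^2 - 5*o + 6) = o*(o - 3)^2*(o - 1)*(o + 2)*(o - 2)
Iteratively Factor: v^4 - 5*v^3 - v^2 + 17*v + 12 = (v - 3)*(v^3 - 2*v^2 - 7*v - 4) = (v - 3)*(v + 1)*(v^2 - 3*v - 4) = (v - 3)*(v + 1)^2*(v - 4)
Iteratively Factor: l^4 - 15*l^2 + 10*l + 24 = (l - 3)*(l^3 + 3*l^2 - 6*l - 8) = (l - 3)*(l + 4)*(l^2 - l - 2) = (l - 3)*(l + 1)*(l + 4)*(l - 2)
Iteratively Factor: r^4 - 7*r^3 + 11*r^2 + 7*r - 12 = (r - 3)*(r^3 - 4*r^2 - r + 4) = (r - 3)*(r + 1)*(r^2 - 5*r + 4) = (r - 4)*(r - 3)*(r + 1)*(r - 1)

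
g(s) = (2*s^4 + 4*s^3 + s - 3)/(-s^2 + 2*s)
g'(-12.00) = 40.17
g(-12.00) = -205.62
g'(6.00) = -29.99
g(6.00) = -144.12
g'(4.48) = -20.72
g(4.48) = -105.02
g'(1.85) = 1385.04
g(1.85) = 171.54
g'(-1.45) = 1.16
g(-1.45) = 1.56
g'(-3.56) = 7.38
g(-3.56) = -6.78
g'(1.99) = 314984.42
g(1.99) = 3109.41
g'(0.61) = 9.89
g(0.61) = -1.42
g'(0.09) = 185.46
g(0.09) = -16.91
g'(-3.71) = 7.92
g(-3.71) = -7.93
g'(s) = (2*s - 2)*(2*s^4 + 4*s^3 + s - 3)/(-s^2 + 2*s)^2 + (8*s^3 + 12*s^2 + 1)/(-s^2 + 2*s) = (-4*s^5 + 8*s^4 + 16*s^3 + s^2 - 6*s + 6)/(s^2*(s^2 - 4*s + 4))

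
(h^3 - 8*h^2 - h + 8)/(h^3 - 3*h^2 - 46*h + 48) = (h + 1)/(h + 6)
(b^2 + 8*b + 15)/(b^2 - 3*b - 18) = (b + 5)/(b - 6)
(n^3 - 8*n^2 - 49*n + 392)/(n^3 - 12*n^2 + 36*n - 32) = (n^2 - 49)/(n^2 - 4*n + 4)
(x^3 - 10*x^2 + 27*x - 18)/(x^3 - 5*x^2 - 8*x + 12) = (x - 3)/(x + 2)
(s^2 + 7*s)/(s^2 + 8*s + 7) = s/(s + 1)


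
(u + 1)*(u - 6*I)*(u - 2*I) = u^3 + u^2 - 8*I*u^2 - 12*u - 8*I*u - 12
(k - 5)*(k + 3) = k^2 - 2*k - 15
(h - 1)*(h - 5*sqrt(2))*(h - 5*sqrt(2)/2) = h^3 - 15*sqrt(2)*h^2/2 - h^2 + 15*sqrt(2)*h/2 + 25*h - 25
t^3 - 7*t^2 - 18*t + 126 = (t - 7)*(t - 3*sqrt(2))*(t + 3*sqrt(2))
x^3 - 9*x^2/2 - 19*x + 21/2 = (x - 7)*(x - 1/2)*(x + 3)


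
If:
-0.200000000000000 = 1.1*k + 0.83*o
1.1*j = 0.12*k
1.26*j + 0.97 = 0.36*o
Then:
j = -0.19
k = -1.72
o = 2.04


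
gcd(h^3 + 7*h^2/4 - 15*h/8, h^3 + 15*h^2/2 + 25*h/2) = h^2 + 5*h/2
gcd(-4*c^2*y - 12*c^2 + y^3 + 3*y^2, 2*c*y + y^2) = 2*c + y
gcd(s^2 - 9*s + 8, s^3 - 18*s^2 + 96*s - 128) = s - 8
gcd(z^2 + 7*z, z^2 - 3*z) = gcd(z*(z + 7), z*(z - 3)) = z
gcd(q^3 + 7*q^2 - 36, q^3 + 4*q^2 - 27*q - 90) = q^2 + 9*q + 18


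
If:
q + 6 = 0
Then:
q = -6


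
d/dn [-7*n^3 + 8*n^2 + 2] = n*(16 - 21*n)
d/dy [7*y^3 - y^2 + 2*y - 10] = 21*y^2 - 2*y + 2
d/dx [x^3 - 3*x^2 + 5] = 3*x*(x - 2)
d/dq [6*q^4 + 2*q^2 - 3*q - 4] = 24*q^3 + 4*q - 3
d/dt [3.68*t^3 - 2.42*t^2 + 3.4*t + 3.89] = 11.04*t^2 - 4.84*t + 3.4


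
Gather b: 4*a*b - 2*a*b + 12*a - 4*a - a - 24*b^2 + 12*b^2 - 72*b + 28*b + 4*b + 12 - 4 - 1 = 7*a - 12*b^2 + b*(2*a - 40) + 7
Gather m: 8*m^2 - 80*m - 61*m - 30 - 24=8*m^2 - 141*m - 54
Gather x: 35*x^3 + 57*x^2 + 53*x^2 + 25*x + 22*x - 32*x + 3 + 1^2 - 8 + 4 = 35*x^3 + 110*x^2 + 15*x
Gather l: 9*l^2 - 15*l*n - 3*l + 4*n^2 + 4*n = 9*l^2 + l*(-15*n - 3) + 4*n^2 + 4*n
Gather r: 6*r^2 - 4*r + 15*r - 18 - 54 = 6*r^2 + 11*r - 72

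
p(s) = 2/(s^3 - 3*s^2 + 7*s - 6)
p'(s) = 2*(-3*s^2 + 6*s - 7)/(s^3 - 3*s^2 + 7*s - 6)^2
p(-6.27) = -0.00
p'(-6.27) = -0.00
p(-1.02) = -0.12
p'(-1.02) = -0.11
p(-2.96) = -0.03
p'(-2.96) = -0.02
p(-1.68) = -0.06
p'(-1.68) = -0.05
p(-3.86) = -0.01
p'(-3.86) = -0.01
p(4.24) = 0.04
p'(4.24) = -0.03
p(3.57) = 0.08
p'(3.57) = -0.07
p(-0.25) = -0.25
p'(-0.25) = -0.27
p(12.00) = 0.00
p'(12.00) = 0.00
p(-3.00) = -0.02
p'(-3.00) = -0.02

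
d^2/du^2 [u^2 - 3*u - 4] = 2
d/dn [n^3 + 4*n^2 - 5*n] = 3*n^2 + 8*n - 5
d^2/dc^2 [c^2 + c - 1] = 2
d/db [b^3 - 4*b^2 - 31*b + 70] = 3*b^2 - 8*b - 31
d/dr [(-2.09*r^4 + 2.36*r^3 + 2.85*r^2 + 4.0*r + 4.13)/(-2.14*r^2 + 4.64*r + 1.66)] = (8.9452*r^5 - 34.1432*r^4 + 8.0232*r^3 + 33.5368*r^2 + 27.1384*r - 12.5232)/(4.5796*r^4 - 19.8592*r^3 + 14.4248*r^2 + 15.4048*r + 2.7556)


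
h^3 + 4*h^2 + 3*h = h*(h + 1)*(h + 3)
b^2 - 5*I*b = b*(b - 5*I)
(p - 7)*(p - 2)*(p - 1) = p^3 - 10*p^2 + 23*p - 14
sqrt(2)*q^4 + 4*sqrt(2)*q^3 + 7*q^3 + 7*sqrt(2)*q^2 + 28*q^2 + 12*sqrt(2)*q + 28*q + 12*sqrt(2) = (q + 2)^2*(q + 3*sqrt(2))*(sqrt(2)*q + 1)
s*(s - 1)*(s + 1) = s^3 - s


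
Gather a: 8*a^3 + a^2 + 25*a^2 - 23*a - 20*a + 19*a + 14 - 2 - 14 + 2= 8*a^3 + 26*a^2 - 24*a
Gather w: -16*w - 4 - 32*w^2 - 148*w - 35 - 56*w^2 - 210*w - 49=-88*w^2 - 374*w - 88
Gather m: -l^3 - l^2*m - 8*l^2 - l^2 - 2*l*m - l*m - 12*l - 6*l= -l^3 - 9*l^2 - 18*l + m*(-l^2 - 3*l)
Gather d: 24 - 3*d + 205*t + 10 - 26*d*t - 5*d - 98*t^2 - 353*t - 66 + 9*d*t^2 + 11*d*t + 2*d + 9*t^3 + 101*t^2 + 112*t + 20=d*(9*t^2 - 15*t - 6) + 9*t^3 + 3*t^2 - 36*t - 12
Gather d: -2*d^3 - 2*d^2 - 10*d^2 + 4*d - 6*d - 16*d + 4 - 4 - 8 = -2*d^3 - 12*d^2 - 18*d - 8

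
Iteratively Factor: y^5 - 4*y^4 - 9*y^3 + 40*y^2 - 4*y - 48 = (y - 2)*(y^4 - 2*y^3 - 13*y^2 + 14*y + 24) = (y - 2)*(y + 1)*(y^3 - 3*y^2 - 10*y + 24) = (y - 2)^2*(y + 1)*(y^2 - y - 12) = (y - 2)^2*(y + 1)*(y + 3)*(y - 4)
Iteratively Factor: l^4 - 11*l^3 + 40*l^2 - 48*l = (l)*(l^3 - 11*l^2 + 40*l - 48) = l*(l - 4)*(l^2 - 7*l + 12) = l*(l - 4)*(l - 3)*(l - 4)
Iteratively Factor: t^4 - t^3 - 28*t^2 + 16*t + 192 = (t - 4)*(t^3 + 3*t^2 - 16*t - 48) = (t - 4)*(t + 4)*(t^2 - t - 12) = (t - 4)^2*(t + 4)*(t + 3)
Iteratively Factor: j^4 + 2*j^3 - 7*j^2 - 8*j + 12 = (j - 1)*(j^3 + 3*j^2 - 4*j - 12) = (j - 1)*(j + 3)*(j^2 - 4) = (j - 2)*(j - 1)*(j + 3)*(j + 2)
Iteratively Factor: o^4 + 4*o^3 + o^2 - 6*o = (o)*(o^3 + 4*o^2 + o - 6) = o*(o + 2)*(o^2 + 2*o - 3) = o*(o + 2)*(o + 3)*(o - 1)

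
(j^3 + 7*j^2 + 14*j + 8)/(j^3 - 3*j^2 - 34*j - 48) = (j^2 + 5*j + 4)/(j^2 - 5*j - 24)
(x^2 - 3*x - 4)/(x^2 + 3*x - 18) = (x^2 - 3*x - 4)/(x^2 + 3*x - 18)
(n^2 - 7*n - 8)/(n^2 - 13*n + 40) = (n + 1)/(n - 5)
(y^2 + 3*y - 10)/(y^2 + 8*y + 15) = (y - 2)/(y + 3)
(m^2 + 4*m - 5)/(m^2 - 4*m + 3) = (m + 5)/(m - 3)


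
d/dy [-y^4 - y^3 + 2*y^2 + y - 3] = -4*y^3 - 3*y^2 + 4*y + 1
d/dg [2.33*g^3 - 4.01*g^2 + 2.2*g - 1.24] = 6.99*g^2 - 8.02*g + 2.2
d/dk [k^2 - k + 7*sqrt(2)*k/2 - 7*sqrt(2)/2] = 2*k - 1 + 7*sqrt(2)/2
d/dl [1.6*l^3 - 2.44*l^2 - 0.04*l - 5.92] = 4.8*l^2 - 4.88*l - 0.04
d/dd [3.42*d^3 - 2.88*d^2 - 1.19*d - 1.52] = 10.26*d^2 - 5.76*d - 1.19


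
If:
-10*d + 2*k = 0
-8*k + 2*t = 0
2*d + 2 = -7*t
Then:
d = -1/71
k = -5/71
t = -20/71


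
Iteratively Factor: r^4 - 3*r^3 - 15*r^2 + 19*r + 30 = (r + 3)*(r^3 - 6*r^2 + 3*r + 10) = (r - 5)*(r + 3)*(r^2 - r - 2) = (r - 5)*(r + 1)*(r + 3)*(r - 2)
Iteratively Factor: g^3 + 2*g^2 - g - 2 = (g + 2)*(g^2 - 1) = (g - 1)*(g + 2)*(g + 1)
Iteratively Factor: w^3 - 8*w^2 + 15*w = (w)*(w^2 - 8*w + 15) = w*(w - 5)*(w - 3)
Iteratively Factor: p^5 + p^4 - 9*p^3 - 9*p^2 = (p + 3)*(p^4 - 2*p^3 - 3*p^2) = (p - 3)*(p + 3)*(p^3 + p^2) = (p - 3)*(p + 1)*(p + 3)*(p^2) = p*(p - 3)*(p + 1)*(p + 3)*(p)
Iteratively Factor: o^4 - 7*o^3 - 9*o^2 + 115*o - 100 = (o - 5)*(o^3 - 2*o^2 - 19*o + 20) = (o - 5)*(o - 1)*(o^2 - o - 20) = (o - 5)^2*(o - 1)*(o + 4)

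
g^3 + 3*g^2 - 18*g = g*(g - 3)*(g + 6)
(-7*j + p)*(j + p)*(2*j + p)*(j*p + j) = -14*j^4*p - 14*j^4 - 19*j^3*p^2 - 19*j^3*p - 4*j^2*p^3 - 4*j^2*p^2 + j*p^4 + j*p^3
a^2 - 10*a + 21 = (a - 7)*(a - 3)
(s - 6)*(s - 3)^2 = s^3 - 12*s^2 + 45*s - 54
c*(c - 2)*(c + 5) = c^3 + 3*c^2 - 10*c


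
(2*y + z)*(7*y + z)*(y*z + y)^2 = 14*y^4*z^2 + 28*y^4*z + 14*y^4 + 9*y^3*z^3 + 18*y^3*z^2 + 9*y^3*z + y^2*z^4 + 2*y^2*z^3 + y^2*z^2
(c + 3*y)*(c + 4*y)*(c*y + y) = c^3*y + 7*c^2*y^2 + c^2*y + 12*c*y^3 + 7*c*y^2 + 12*y^3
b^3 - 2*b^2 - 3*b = b*(b - 3)*(b + 1)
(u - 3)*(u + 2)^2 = u^3 + u^2 - 8*u - 12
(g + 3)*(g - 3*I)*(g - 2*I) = g^3 + 3*g^2 - 5*I*g^2 - 6*g - 15*I*g - 18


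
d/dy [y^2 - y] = 2*y - 1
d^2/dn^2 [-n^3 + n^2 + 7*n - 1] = 2 - 6*n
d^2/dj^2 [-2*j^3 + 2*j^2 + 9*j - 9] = 4 - 12*j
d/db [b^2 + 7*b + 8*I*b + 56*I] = 2*b + 7 + 8*I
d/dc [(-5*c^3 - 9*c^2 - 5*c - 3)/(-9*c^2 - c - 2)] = (45*c^4 + 10*c^3 - 6*c^2 - 18*c + 7)/(81*c^4 + 18*c^3 + 37*c^2 + 4*c + 4)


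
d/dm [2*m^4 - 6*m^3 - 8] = m^2*(8*m - 18)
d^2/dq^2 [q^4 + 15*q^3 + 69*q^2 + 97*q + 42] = 12*q^2 + 90*q + 138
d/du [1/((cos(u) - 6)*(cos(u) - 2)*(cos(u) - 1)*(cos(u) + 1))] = 2*(2*cos(u)^3 - 12*cos(u)^2 + 11*cos(u) + 4)/((cos(u) - 6)^2*(cos(u) - 2)^2*sin(u)^3)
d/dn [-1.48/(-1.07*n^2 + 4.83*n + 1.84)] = (7.1484 - 3.1672*n)/(-1.07*n^2 + 4.83*n + 1.84)^2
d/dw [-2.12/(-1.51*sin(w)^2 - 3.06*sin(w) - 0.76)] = -(6.4024*sin(w) + 6.4872)*cos(w)/(1.51*sin(w)^2 + 3.06*sin(w) + 0.76)^2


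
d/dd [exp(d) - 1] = exp(d)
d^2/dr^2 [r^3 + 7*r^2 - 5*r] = 6*r + 14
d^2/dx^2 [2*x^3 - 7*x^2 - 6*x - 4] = 12*x - 14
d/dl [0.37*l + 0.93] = 0.370000000000000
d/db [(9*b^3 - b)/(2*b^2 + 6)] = (9*b^4 + 82*b^2 - 3)/(2*(b^4 + 6*b^2 + 9))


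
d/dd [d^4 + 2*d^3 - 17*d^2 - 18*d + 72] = 4*d^3 + 6*d^2 - 34*d - 18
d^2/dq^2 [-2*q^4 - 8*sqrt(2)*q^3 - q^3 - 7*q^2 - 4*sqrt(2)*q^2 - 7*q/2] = -24*q^2 - 48*sqrt(2)*q - 6*q - 14 - 8*sqrt(2)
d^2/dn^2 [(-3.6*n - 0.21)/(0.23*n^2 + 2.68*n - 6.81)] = (-(0.46*n + 2.68)*(0.92*n + 5.36)*(3.6*n + 0.21) + (4.968*n + 19.3926)*(0.23*n^2 + 2.68*n - 6.81))/(0.23*n^2 + 2.68*n - 6.81)^3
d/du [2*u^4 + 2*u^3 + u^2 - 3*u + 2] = 8*u^3 + 6*u^2 + 2*u - 3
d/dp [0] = 0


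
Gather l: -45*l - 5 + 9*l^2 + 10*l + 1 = 9*l^2 - 35*l - 4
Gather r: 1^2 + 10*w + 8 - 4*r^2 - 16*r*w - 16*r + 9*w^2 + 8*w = -4*r^2 + r*(-16*w - 16) + 9*w^2 + 18*w + 9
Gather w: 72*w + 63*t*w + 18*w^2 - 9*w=18*w^2 + w*(63*t + 63)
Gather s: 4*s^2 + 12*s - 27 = 4*s^2 + 12*s - 27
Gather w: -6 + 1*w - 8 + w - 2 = 2*w - 16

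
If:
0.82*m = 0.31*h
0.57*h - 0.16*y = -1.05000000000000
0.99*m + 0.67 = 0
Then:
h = -1.79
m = -0.68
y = 0.19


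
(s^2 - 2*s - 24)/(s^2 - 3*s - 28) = (s - 6)/(s - 7)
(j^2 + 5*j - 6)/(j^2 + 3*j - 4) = (j + 6)/(j + 4)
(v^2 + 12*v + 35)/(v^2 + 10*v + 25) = (v + 7)/(v + 5)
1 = 1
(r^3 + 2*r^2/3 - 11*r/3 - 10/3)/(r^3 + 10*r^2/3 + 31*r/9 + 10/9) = 3*(r - 2)/(3*r + 2)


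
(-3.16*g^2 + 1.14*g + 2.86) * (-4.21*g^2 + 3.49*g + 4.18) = 13.3036*g^4 - 15.8278*g^3 - 21.2708*g^2 + 14.7466*g + 11.9548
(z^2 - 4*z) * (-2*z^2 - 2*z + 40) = -2*z^4 + 6*z^3 + 48*z^2 - 160*z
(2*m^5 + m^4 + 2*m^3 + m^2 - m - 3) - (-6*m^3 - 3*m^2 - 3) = 2*m^5 + m^4 + 8*m^3 + 4*m^2 - m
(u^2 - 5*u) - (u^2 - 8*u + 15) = 3*u - 15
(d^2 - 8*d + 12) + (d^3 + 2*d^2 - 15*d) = d^3 + 3*d^2 - 23*d + 12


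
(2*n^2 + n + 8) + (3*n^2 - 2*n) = 5*n^2 - n + 8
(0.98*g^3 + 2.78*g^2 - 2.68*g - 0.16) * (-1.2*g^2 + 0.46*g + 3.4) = -1.176*g^5 - 2.8852*g^4 + 7.8268*g^3 + 8.4112*g^2 - 9.1856*g - 0.544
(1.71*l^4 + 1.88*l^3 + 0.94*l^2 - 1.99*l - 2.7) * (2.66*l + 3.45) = 4.5486*l^5 + 10.9003*l^4 + 8.9864*l^3 - 2.0504*l^2 - 14.0475*l - 9.315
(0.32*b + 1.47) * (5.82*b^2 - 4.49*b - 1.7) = 1.8624*b^3 + 7.1186*b^2 - 7.1443*b - 2.499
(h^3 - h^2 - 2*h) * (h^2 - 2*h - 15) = h^5 - 3*h^4 - 15*h^3 + 19*h^2 + 30*h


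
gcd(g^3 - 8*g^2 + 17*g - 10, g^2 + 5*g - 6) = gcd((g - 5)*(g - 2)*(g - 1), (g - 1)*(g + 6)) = g - 1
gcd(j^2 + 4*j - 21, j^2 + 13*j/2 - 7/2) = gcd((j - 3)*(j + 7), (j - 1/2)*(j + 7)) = j + 7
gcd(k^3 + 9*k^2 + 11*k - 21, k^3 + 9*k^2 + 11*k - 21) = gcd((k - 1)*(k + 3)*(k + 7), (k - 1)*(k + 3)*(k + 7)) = k^3 + 9*k^2 + 11*k - 21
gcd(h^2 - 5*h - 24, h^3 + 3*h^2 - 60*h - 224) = h - 8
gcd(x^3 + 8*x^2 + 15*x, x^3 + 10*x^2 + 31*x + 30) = x^2 + 8*x + 15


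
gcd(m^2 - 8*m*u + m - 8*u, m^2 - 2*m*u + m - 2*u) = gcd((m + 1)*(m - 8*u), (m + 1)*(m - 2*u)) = m + 1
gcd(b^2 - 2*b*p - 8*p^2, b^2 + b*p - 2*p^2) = b + 2*p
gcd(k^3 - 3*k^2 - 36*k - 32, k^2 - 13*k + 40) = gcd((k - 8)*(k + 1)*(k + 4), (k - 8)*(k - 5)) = k - 8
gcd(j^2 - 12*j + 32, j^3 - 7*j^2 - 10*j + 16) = j - 8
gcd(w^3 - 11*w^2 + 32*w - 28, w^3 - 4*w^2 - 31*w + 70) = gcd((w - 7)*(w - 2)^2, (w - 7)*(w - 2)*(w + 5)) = w^2 - 9*w + 14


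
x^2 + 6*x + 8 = (x + 2)*(x + 4)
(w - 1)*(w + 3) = w^2 + 2*w - 3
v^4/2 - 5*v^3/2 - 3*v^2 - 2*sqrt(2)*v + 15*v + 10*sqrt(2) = (v/2 + sqrt(2)/2)*(v - 5)*(v - 2*sqrt(2))*(v + sqrt(2))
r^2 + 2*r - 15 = (r - 3)*(r + 5)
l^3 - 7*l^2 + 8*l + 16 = (l - 4)^2*(l + 1)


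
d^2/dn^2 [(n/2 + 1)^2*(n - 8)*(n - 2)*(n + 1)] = 5*n^3 - 15*n^2 - 39*n + 2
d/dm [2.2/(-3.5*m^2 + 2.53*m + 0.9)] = (15.4*m - 5.566)/(-3.5*m^2 + 2.53*m + 0.9)^2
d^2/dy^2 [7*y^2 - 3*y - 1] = 14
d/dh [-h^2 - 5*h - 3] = -2*h - 5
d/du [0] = 0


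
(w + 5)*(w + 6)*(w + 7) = w^3 + 18*w^2 + 107*w + 210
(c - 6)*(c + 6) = c^2 - 36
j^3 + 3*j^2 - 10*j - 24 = (j - 3)*(j + 2)*(j + 4)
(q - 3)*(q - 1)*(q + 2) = q^3 - 2*q^2 - 5*q + 6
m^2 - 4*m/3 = m*(m - 4/3)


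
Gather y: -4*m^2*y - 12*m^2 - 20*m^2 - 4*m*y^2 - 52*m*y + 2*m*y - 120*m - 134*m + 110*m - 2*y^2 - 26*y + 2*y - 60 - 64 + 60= -32*m^2 - 144*m + y^2*(-4*m - 2) + y*(-4*m^2 - 50*m - 24) - 64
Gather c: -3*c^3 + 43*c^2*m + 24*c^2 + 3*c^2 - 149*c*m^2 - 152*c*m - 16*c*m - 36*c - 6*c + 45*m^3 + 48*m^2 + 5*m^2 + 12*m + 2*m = -3*c^3 + c^2*(43*m + 27) + c*(-149*m^2 - 168*m - 42) + 45*m^3 + 53*m^2 + 14*m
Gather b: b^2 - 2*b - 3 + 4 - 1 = b^2 - 2*b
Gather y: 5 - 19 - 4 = -18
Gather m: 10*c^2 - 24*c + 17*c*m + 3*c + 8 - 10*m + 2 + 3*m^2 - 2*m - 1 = 10*c^2 - 21*c + 3*m^2 + m*(17*c - 12) + 9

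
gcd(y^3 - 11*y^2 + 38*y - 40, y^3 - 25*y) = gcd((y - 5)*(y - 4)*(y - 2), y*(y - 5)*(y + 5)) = y - 5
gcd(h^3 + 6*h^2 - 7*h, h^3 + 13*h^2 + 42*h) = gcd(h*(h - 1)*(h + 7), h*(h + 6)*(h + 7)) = h^2 + 7*h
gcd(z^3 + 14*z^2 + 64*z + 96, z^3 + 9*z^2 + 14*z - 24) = z^2 + 10*z + 24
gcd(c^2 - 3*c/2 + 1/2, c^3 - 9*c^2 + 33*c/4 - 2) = c - 1/2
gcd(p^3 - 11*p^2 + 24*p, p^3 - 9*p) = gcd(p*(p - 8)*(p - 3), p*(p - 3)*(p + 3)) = p^2 - 3*p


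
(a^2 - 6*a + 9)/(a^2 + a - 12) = (a - 3)/(a + 4)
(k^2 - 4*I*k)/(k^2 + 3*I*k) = (k - 4*I)/(k + 3*I)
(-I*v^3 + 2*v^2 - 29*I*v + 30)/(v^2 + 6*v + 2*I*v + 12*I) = (-I*v^3 + 2*v^2 - 29*I*v + 30)/(v^2 + 2*v*(3 + I) + 12*I)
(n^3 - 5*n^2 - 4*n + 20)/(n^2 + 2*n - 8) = (n^2 - 3*n - 10)/(n + 4)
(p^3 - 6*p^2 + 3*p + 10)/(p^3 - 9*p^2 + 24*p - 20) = (p + 1)/(p - 2)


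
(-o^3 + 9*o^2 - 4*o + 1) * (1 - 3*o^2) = 3*o^5 - 27*o^4 + 11*o^3 + 6*o^2 - 4*o + 1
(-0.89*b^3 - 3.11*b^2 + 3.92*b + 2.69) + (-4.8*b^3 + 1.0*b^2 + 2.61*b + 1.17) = -5.69*b^3 - 2.11*b^2 + 6.53*b + 3.86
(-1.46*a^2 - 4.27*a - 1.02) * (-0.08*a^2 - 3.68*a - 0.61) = 0.1168*a^4 + 5.7144*a^3 + 16.6858*a^2 + 6.3583*a + 0.6222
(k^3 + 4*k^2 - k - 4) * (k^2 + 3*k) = k^5 + 7*k^4 + 11*k^3 - 7*k^2 - 12*k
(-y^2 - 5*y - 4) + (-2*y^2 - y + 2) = -3*y^2 - 6*y - 2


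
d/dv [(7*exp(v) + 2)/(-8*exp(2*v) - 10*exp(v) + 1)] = (56*exp(2*v) + 32*exp(v) + 27)*exp(v)/(64*exp(4*v) + 160*exp(3*v) + 84*exp(2*v) - 20*exp(v) + 1)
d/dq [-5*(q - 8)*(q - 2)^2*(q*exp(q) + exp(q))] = 5*(-q^4 + 7*q^3 + 9*q^2 - 52*q + 28)*exp(q)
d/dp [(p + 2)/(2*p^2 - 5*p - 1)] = (2*p^2 - 5*p - (p + 2)*(4*p - 5) - 1)/(-2*p^2 + 5*p + 1)^2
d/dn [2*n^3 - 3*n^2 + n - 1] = 6*n^2 - 6*n + 1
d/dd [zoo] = 0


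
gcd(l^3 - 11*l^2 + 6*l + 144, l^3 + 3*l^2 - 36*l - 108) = l^2 - 3*l - 18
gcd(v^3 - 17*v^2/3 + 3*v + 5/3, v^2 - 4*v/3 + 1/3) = v - 1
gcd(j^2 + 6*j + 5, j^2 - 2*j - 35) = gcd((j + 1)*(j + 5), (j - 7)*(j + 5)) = j + 5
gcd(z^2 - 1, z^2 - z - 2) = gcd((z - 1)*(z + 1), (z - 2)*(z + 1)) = z + 1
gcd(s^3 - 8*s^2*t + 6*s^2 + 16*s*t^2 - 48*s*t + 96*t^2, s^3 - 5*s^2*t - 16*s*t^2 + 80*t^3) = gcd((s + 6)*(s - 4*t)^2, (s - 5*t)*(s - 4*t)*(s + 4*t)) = s - 4*t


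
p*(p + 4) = p^2 + 4*p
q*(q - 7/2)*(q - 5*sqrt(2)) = q^3 - 5*sqrt(2)*q^2 - 7*q^2/2 + 35*sqrt(2)*q/2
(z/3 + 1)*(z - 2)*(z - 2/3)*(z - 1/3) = z^4/3 - 61*z^2/27 + 56*z/27 - 4/9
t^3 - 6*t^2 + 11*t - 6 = (t - 3)*(t - 2)*(t - 1)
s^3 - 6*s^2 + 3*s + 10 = (s - 5)*(s - 2)*(s + 1)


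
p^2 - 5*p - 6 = (p - 6)*(p + 1)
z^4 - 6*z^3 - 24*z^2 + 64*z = z*(z - 8)*(z - 2)*(z + 4)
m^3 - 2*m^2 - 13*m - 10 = (m - 5)*(m + 1)*(m + 2)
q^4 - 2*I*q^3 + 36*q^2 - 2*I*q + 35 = (q - 7*I)*(q + 5*I)*(-I*q + 1)*(I*q + 1)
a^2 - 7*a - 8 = (a - 8)*(a + 1)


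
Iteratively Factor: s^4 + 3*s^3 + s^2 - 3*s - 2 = (s + 2)*(s^3 + s^2 - s - 1) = (s + 1)*(s + 2)*(s^2 - 1) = (s + 1)^2*(s + 2)*(s - 1)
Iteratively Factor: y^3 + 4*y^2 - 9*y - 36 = (y - 3)*(y^2 + 7*y + 12) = (y - 3)*(y + 3)*(y + 4)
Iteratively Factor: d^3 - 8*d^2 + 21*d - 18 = (d - 2)*(d^2 - 6*d + 9) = (d - 3)*(d - 2)*(d - 3)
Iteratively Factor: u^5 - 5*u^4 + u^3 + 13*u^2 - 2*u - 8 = (u + 1)*(u^4 - 6*u^3 + 7*u^2 + 6*u - 8) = (u - 4)*(u + 1)*(u^3 - 2*u^2 - u + 2) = (u - 4)*(u - 1)*(u + 1)*(u^2 - u - 2) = (u - 4)*(u - 2)*(u - 1)*(u + 1)*(u + 1)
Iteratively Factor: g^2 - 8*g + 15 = (g - 3)*(g - 5)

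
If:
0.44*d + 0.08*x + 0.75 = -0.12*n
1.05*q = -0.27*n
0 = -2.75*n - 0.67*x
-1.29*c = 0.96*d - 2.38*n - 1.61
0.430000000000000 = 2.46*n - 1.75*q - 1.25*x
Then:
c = 2.60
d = -1.68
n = 0.05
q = -0.01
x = -0.22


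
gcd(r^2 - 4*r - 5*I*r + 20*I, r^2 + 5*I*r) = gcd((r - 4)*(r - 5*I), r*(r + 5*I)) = 1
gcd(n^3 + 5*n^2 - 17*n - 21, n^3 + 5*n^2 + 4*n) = n + 1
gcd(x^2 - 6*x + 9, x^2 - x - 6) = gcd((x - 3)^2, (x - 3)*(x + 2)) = x - 3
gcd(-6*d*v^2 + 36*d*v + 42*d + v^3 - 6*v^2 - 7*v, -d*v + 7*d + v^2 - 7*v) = v - 7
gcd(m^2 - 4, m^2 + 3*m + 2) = m + 2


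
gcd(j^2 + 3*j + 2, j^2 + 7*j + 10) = j + 2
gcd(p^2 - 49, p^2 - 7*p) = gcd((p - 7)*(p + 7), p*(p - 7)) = p - 7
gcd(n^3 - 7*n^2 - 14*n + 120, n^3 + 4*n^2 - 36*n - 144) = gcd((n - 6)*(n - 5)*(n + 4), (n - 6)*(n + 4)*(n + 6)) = n^2 - 2*n - 24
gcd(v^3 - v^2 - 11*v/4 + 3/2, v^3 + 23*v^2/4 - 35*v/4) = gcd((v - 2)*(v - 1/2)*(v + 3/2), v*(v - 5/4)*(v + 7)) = 1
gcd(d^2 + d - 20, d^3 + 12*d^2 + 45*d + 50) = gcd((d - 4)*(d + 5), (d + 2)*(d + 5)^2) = d + 5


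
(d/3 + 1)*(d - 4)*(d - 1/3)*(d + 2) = d^4/3 + 2*d^3/9 - 43*d^2/9 - 58*d/9 + 8/3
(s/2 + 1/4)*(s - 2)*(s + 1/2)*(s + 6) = s^4/2 + 5*s^3/2 - 31*s^2/8 - 11*s/2 - 3/2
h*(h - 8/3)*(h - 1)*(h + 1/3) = h^4 - 10*h^3/3 + 13*h^2/9 + 8*h/9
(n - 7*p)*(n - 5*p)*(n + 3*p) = n^3 - 9*n^2*p - n*p^2 + 105*p^3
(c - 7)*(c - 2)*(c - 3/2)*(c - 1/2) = c^4 - 11*c^3 + 131*c^2/4 - 139*c/4 + 21/2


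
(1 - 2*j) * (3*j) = -6*j^2 + 3*j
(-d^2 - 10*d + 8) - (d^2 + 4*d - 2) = -2*d^2 - 14*d + 10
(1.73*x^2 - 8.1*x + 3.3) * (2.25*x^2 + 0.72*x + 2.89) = 3.8925*x^4 - 16.9794*x^3 + 6.5927*x^2 - 21.033*x + 9.537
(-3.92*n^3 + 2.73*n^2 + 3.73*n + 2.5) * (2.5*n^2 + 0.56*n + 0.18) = -9.8*n^5 + 4.6298*n^4 + 10.1482*n^3 + 8.8302*n^2 + 2.0714*n + 0.45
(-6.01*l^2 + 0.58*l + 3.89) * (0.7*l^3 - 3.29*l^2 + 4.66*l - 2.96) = -4.207*l^5 + 20.1789*l^4 - 27.1918*l^3 + 7.6943*l^2 + 16.4106*l - 11.5144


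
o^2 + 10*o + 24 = (o + 4)*(o + 6)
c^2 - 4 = (c - 2)*(c + 2)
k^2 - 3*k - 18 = (k - 6)*(k + 3)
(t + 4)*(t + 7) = t^2 + 11*t + 28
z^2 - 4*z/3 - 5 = (z - 3)*(z + 5/3)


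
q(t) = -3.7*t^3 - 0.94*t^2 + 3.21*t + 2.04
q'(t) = -11.1*t^2 - 1.88*t + 3.21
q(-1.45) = 6.69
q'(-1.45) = -17.40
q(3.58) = -168.28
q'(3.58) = -145.78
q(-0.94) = 1.27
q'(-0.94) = -4.83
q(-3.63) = 154.98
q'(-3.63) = -136.23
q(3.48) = -154.11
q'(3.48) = -137.76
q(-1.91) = 18.26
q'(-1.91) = -33.69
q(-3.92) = 197.89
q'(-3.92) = -159.99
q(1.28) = -3.15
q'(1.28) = -17.38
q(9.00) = -2742.51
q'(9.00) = -912.81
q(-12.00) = 6221.76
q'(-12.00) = -1572.63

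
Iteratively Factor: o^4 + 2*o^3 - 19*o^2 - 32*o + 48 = (o - 4)*(o^3 + 6*o^2 + 5*o - 12) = (o - 4)*(o + 3)*(o^2 + 3*o - 4) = (o - 4)*(o + 3)*(o + 4)*(o - 1)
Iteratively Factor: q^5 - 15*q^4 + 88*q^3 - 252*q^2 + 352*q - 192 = (q - 2)*(q^4 - 13*q^3 + 62*q^2 - 128*q + 96) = (q - 4)*(q - 2)*(q^3 - 9*q^2 + 26*q - 24) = (q - 4)*(q - 2)^2*(q^2 - 7*q + 12) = (q - 4)^2*(q - 2)^2*(q - 3)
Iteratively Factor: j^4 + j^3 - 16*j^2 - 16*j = (j + 1)*(j^3 - 16*j) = j*(j + 1)*(j^2 - 16) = j*(j + 1)*(j + 4)*(j - 4)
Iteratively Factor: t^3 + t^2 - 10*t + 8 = (t - 2)*(t^2 + 3*t - 4) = (t - 2)*(t - 1)*(t + 4)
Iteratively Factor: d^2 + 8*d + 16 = (d + 4)*(d + 4)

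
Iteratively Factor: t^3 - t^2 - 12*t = (t - 4)*(t^2 + 3*t) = (t - 4)*(t + 3)*(t)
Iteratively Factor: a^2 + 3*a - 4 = (a - 1)*(a + 4)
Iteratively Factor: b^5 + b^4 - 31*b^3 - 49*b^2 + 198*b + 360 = (b + 2)*(b^4 - b^3 - 29*b^2 + 9*b + 180) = (b - 5)*(b + 2)*(b^3 + 4*b^2 - 9*b - 36) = (b - 5)*(b + 2)*(b + 3)*(b^2 + b - 12) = (b - 5)*(b - 3)*(b + 2)*(b + 3)*(b + 4)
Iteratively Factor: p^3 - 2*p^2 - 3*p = (p)*(p^2 - 2*p - 3) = p*(p - 3)*(p + 1)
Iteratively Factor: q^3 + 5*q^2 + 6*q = (q + 2)*(q^2 + 3*q) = q*(q + 2)*(q + 3)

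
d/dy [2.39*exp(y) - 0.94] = 2.39*exp(y)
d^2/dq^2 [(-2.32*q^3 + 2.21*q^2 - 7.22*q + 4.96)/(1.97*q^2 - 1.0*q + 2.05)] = (-33.234156*q^3 + 90.481074*q^2 + 57.82182*q - 41.16887)/(7.645373*q^6 - 11.6427*q^5 + 29.777535*q^4 - 25.231*q^3 + 30.986775*q^2 - 12.6075*q + 8.615125)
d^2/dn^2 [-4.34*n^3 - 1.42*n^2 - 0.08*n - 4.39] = -26.04*n - 2.84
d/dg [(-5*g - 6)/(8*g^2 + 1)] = (40*g^2 + 96*g - 5)/(64*g^4 + 16*g^2 + 1)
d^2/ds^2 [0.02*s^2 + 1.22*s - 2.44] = 0.0400000000000000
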